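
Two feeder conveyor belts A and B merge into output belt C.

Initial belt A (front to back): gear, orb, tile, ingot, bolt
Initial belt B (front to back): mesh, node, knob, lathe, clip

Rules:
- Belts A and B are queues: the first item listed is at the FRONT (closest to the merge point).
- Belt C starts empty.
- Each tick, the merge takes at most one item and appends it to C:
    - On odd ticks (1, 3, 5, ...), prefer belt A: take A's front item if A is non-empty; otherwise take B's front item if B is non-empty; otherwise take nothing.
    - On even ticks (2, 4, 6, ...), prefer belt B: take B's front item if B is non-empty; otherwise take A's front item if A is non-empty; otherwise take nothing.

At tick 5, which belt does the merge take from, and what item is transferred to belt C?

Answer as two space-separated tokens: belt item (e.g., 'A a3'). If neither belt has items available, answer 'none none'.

Answer: A tile

Derivation:
Tick 1: prefer A, take gear from A; A=[orb,tile,ingot,bolt] B=[mesh,node,knob,lathe,clip] C=[gear]
Tick 2: prefer B, take mesh from B; A=[orb,tile,ingot,bolt] B=[node,knob,lathe,clip] C=[gear,mesh]
Tick 3: prefer A, take orb from A; A=[tile,ingot,bolt] B=[node,knob,lathe,clip] C=[gear,mesh,orb]
Tick 4: prefer B, take node from B; A=[tile,ingot,bolt] B=[knob,lathe,clip] C=[gear,mesh,orb,node]
Tick 5: prefer A, take tile from A; A=[ingot,bolt] B=[knob,lathe,clip] C=[gear,mesh,orb,node,tile]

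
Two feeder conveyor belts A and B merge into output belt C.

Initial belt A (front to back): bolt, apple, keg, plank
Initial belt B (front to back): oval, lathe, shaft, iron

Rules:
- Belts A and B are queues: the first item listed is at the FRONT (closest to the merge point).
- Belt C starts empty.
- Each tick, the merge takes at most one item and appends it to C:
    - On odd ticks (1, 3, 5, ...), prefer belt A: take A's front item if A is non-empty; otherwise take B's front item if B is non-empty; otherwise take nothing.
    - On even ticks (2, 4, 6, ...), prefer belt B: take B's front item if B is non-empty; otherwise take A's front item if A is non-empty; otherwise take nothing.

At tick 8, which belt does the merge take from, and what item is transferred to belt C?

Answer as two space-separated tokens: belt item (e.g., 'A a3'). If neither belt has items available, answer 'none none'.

Answer: B iron

Derivation:
Tick 1: prefer A, take bolt from A; A=[apple,keg,plank] B=[oval,lathe,shaft,iron] C=[bolt]
Tick 2: prefer B, take oval from B; A=[apple,keg,plank] B=[lathe,shaft,iron] C=[bolt,oval]
Tick 3: prefer A, take apple from A; A=[keg,plank] B=[lathe,shaft,iron] C=[bolt,oval,apple]
Tick 4: prefer B, take lathe from B; A=[keg,plank] B=[shaft,iron] C=[bolt,oval,apple,lathe]
Tick 5: prefer A, take keg from A; A=[plank] B=[shaft,iron] C=[bolt,oval,apple,lathe,keg]
Tick 6: prefer B, take shaft from B; A=[plank] B=[iron] C=[bolt,oval,apple,lathe,keg,shaft]
Tick 7: prefer A, take plank from A; A=[-] B=[iron] C=[bolt,oval,apple,lathe,keg,shaft,plank]
Tick 8: prefer B, take iron from B; A=[-] B=[-] C=[bolt,oval,apple,lathe,keg,shaft,plank,iron]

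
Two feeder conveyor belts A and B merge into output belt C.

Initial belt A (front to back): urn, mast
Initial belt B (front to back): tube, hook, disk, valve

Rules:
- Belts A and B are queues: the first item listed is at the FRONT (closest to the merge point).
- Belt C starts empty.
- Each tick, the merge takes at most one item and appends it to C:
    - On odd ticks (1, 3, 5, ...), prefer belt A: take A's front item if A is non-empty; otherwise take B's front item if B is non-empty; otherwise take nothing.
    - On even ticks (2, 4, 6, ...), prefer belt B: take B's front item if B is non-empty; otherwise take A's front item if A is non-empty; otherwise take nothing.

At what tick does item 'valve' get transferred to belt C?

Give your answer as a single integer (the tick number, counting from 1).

Tick 1: prefer A, take urn from A; A=[mast] B=[tube,hook,disk,valve] C=[urn]
Tick 2: prefer B, take tube from B; A=[mast] B=[hook,disk,valve] C=[urn,tube]
Tick 3: prefer A, take mast from A; A=[-] B=[hook,disk,valve] C=[urn,tube,mast]
Tick 4: prefer B, take hook from B; A=[-] B=[disk,valve] C=[urn,tube,mast,hook]
Tick 5: prefer A, take disk from B; A=[-] B=[valve] C=[urn,tube,mast,hook,disk]
Tick 6: prefer B, take valve from B; A=[-] B=[-] C=[urn,tube,mast,hook,disk,valve]

Answer: 6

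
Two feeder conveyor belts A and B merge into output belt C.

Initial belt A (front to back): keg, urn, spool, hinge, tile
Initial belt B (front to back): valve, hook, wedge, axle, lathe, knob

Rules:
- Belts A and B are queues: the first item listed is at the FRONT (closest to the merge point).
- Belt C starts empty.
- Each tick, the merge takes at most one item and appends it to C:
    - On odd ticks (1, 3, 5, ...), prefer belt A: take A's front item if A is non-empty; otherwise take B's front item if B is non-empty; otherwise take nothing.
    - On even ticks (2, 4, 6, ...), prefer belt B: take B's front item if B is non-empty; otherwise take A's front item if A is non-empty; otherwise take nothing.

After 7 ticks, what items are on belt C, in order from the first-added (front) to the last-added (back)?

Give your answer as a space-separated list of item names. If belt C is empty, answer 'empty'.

Answer: keg valve urn hook spool wedge hinge

Derivation:
Tick 1: prefer A, take keg from A; A=[urn,spool,hinge,tile] B=[valve,hook,wedge,axle,lathe,knob] C=[keg]
Tick 2: prefer B, take valve from B; A=[urn,spool,hinge,tile] B=[hook,wedge,axle,lathe,knob] C=[keg,valve]
Tick 3: prefer A, take urn from A; A=[spool,hinge,tile] B=[hook,wedge,axle,lathe,knob] C=[keg,valve,urn]
Tick 4: prefer B, take hook from B; A=[spool,hinge,tile] B=[wedge,axle,lathe,knob] C=[keg,valve,urn,hook]
Tick 5: prefer A, take spool from A; A=[hinge,tile] B=[wedge,axle,lathe,knob] C=[keg,valve,urn,hook,spool]
Tick 6: prefer B, take wedge from B; A=[hinge,tile] B=[axle,lathe,knob] C=[keg,valve,urn,hook,spool,wedge]
Tick 7: prefer A, take hinge from A; A=[tile] B=[axle,lathe,knob] C=[keg,valve,urn,hook,spool,wedge,hinge]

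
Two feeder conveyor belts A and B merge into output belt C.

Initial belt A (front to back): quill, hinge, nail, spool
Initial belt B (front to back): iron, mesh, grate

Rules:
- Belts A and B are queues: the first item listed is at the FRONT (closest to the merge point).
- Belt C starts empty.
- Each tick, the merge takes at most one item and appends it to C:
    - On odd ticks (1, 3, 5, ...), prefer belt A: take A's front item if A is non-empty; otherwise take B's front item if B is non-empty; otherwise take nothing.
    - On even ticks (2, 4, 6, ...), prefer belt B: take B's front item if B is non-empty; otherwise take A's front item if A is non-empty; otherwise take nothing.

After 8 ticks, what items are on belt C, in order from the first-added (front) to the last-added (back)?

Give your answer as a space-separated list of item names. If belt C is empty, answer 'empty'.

Tick 1: prefer A, take quill from A; A=[hinge,nail,spool] B=[iron,mesh,grate] C=[quill]
Tick 2: prefer B, take iron from B; A=[hinge,nail,spool] B=[mesh,grate] C=[quill,iron]
Tick 3: prefer A, take hinge from A; A=[nail,spool] B=[mesh,grate] C=[quill,iron,hinge]
Tick 4: prefer B, take mesh from B; A=[nail,spool] B=[grate] C=[quill,iron,hinge,mesh]
Tick 5: prefer A, take nail from A; A=[spool] B=[grate] C=[quill,iron,hinge,mesh,nail]
Tick 6: prefer B, take grate from B; A=[spool] B=[-] C=[quill,iron,hinge,mesh,nail,grate]
Tick 7: prefer A, take spool from A; A=[-] B=[-] C=[quill,iron,hinge,mesh,nail,grate,spool]
Tick 8: prefer B, both empty, nothing taken; A=[-] B=[-] C=[quill,iron,hinge,mesh,nail,grate,spool]

Answer: quill iron hinge mesh nail grate spool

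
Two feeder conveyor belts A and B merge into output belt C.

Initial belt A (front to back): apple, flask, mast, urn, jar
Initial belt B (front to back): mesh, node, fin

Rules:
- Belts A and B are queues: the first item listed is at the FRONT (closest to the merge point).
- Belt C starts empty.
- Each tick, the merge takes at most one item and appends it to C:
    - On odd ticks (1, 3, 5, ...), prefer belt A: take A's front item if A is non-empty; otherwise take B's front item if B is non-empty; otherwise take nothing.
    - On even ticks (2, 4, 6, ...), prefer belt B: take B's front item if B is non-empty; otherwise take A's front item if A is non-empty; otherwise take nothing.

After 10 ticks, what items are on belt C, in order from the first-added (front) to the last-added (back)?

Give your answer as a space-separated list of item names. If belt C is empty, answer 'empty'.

Tick 1: prefer A, take apple from A; A=[flask,mast,urn,jar] B=[mesh,node,fin] C=[apple]
Tick 2: prefer B, take mesh from B; A=[flask,mast,urn,jar] B=[node,fin] C=[apple,mesh]
Tick 3: prefer A, take flask from A; A=[mast,urn,jar] B=[node,fin] C=[apple,mesh,flask]
Tick 4: prefer B, take node from B; A=[mast,urn,jar] B=[fin] C=[apple,mesh,flask,node]
Tick 5: prefer A, take mast from A; A=[urn,jar] B=[fin] C=[apple,mesh,flask,node,mast]
Tick 6: prefer B, take fin from B; A=[urn,jar] B=[-] C=[apple,mesh,flask,node,mast,fin]
Tick 7: prefer A, take urn from A; A=[jar] B=[-] C=[apple,mesh,flask,node,mast,fin,urn]
Tick 8: prefer B, take jar from A; A=[-] B=[-] C=[apple,mesh,flask,node,mast,fin,urn,jar]
Tick 9: prefer A, both empty, nothing taken; A=[-] B=[-] C=[apple,mesh,flask,node,mast,fin,urn,jar]
Tick 10: prefer B, both empty, nothing taken; A=[-] B=[-] C=[apple,mesh,flask,node,mast,fin,urn,jar]

Answer: apple mesh flask node mast fin urn jar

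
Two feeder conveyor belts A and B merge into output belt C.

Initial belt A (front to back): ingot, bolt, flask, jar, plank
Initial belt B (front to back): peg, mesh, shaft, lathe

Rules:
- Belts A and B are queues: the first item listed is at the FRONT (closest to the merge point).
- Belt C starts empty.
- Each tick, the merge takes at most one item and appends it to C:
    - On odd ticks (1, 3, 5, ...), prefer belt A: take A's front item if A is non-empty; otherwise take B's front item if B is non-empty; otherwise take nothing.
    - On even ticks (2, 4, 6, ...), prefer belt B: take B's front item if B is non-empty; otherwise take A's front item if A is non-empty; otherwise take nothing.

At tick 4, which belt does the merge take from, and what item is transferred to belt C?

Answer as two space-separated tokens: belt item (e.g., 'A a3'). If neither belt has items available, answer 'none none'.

Answer: B mesh

Derivation:
Tick 1: prefer A, take ingot from A; A=[bolt,flask,jar,plank] B=[peg,mesh,shaft,lathe] C=[ingot]
Tick 2: prefer B, take peg from B; A=[bolt,flask,jar,plank] B=[mesh,shaft,lathe] C=[ingot,peg]
Tick 3: prefer A, take bolt from A; A=[flask,jar,plank] B=[mesh,shaft,lathe] C=[ingot,peg,bolt]
Tick 4: prefer B, take mesh from B; A=[flask,jar,plank] B=[shaft,lathe] C=[ingot,peg,bolt,mesh]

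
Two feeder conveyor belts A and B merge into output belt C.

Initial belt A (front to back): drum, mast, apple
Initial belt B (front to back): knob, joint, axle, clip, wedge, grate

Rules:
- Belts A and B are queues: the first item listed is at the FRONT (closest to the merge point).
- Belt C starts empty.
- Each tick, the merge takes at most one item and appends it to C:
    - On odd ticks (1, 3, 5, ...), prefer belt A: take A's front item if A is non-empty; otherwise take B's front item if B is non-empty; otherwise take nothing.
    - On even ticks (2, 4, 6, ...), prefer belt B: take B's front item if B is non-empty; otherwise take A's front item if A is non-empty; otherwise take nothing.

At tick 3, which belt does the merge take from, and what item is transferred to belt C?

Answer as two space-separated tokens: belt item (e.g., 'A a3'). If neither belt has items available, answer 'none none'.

Tick 1: prefer A, take drum from A; A=[mast,apple] B=[knob,joint,axle,clip,wedge,grate] C=[drum]
Tick 2: prefer B, take knob from B; A=[mast,apple] B=[joint,axle,clip,wedge,grate] C=[drum,knob]
Tick 3: prefer A, take mast from A; A=[apple] B=[joint,axle,clip,wedge,grate] C=[drum,knob,mast]

Answer: A mast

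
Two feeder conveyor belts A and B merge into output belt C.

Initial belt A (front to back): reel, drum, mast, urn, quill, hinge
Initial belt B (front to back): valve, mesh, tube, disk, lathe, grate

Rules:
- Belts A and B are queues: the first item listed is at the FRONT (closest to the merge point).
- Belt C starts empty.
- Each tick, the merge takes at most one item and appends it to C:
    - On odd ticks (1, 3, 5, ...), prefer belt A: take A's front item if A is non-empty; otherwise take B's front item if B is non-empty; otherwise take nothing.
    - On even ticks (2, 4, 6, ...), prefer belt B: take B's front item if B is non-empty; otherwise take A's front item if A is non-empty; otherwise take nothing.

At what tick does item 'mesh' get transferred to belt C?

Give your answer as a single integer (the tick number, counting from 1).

Tick 1: prefer A, take reel from A; A=[drum,mast,urn,quill,hinge] B=[valve,mesh,tube,disk,lathe,grate] C=[reel]
Tick 2: prefer B, take valve from B; A=[drum,mast,urn,quill,hinge] B=[mesh,tube,disk,lathe,grate] C=[reel,valve]
Tick 3: prefer A, take drum from A; A=[mast,urn,quill,hinge] B=[mesh,tube,disk,lathe,grate] C=[reel,valve,drum]
Tick 4: prefer B, take mesh from B; A=[mast,urn,quill,hinge] B=[tube,disk,lathe,grate] C=[reel,valve,drum,mesh]

Answer: 4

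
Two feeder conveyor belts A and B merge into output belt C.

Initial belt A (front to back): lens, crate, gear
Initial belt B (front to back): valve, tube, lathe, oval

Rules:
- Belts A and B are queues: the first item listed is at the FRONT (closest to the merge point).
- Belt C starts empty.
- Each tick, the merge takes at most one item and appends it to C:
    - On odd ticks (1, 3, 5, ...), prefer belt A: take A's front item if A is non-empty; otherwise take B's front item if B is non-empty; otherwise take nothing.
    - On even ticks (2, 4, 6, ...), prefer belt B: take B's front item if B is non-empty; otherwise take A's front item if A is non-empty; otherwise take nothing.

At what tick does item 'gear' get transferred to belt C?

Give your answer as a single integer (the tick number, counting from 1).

Answer: 5

Derivation:
Tick 1: prefer A, take lens from A; A=[crate,gear] B=[valve,tube,lathe,oval] C=[lens]
Tick 2: prefer B, take valve from B; A=[crate,gear] B=[tube,lathe,oval] C=[lens,valve]
Tick 3: prefer A, take crate from A; A=[gear] B=[tube,lathe,oval] C=[lens,valve,crate]
Tick 4: prefer B, take tube from B; A=[gear] B=[lathe,oval] C=[lens,valve,crate,tube]
Tick 5: prefer A, take gear from A; A=[-] B=[lathe,oval] C=[lens,valve,crate,tube,gear]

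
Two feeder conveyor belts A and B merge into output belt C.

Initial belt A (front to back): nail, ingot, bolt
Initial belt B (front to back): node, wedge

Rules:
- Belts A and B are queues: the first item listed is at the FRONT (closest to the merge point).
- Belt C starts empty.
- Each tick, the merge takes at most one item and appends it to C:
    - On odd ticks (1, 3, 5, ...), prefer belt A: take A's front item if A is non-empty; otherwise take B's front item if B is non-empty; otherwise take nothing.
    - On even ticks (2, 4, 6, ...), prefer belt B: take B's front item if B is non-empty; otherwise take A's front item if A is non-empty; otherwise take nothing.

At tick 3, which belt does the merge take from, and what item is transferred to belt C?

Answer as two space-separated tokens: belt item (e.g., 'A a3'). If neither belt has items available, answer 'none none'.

Tick 1: prefer A, take nail from A; A=[ingot,bolt] B=[node,wedge] C=[nail]
Tick 2: prefer B, take node from B; A=[ingot,bolt] B=[wedge] C=[nail,node]
Tick 3: prefer A, take ingot from A; A=[bolt] B=[wedge] C=[nail,node,ingot]

Answer: A ingot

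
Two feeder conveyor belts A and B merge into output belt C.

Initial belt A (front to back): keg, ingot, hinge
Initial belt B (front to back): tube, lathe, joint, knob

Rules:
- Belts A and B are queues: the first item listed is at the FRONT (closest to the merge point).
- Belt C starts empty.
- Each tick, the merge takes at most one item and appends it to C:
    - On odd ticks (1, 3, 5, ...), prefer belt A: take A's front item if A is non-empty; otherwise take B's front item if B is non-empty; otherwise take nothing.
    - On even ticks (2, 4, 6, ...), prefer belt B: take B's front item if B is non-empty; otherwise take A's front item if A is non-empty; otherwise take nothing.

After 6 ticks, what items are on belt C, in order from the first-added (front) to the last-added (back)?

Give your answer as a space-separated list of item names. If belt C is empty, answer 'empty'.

Answer: keg tube ingot lathe hinge joint

Derivation:
Tick 1: prefer A, take keg from A; A=[ingot,hinge] B=[tube,lathe,joint,knob] C=[keg]
Tick 2: prefer B, take tube from B; A=[ingot,hinge] B=[lathe,joint,knob] C=[keg,tube]
Tick 3: prefer A, take ingot from A; A=[hinge] B=[lathe,joint,knob] C=[keg,tube,ingot]
Tick 4: prefer B, take lathe from B; A=[hinge] B=[joint,knob] C=[keg,tube,ingot,lathe]
Tick 5: prefer A, take hinge from A; A=[-] B=[joint,knob] C=[keg,tube,ingot,lathe,hinge]
Tick 6: prefer B, take joint from B; A=[-] B=[knob] C=[keg,tube,ingot,lathe,hinge,joint]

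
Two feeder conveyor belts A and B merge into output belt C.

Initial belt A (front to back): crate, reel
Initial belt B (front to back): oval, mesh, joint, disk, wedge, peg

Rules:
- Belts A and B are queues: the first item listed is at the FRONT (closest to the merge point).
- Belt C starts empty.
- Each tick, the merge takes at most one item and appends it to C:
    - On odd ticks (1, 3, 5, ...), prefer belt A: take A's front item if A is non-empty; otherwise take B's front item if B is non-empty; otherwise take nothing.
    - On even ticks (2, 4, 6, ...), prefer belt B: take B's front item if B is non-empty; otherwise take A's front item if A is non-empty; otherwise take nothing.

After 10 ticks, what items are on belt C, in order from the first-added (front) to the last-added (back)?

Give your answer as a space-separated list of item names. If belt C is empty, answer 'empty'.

Tick 1: prefer A, take crate from A; A=[reel] B=[oval,mesh,joint,disk,wedge,peg] C=[crate]
Tick 2: prefer B, take oval from B; A=[reel] B=[mesh,joint,disk,wedge,peg] C=[crate,oval]
Tick 3: prefer A, take reel from A; A=[-] B=[mesh,joint,disk,wedge,peg] C=[crate,oval,reel]
Tick 4: prefer B, take mesh from B; A=[-] B=[joint,disk,wedge,peg] C=[crate,oval,reel,mesh]
Tick 5: prefer A, take joint from B; A=[-] B=[disk,wedge,peg] C=[crate,oval,reel,mesh,joint]
Tick 6: prefer B, take disk from B; A=[-] B=[wedge,peg] C=[crate,oval,reel,mesh,joint,disk]
Tick 7: prefer A, take wedge from B; A=[-] B=[peg] C=[crate,oval,reel,mesh,joint,disk,wedge]
Tick 8: prefer B, take peg from B; A=[-] B=[-] C=[crate,oval,reel,mesh,joint,disk,wedge,peg]
Tick 9: prefer A, both empty, nothing taken; A=[-] B=[-] C=[crate,oval,reel,mesh,joint,disk,wedge,peg]
Tick 10: prefer B, both empty, nothing taken; A=[-] B=[-] C=[crate,oval,reel,mesh,joint,disk,wedge,peg]

Answer: crate oval reel mesh joint disk wedge peg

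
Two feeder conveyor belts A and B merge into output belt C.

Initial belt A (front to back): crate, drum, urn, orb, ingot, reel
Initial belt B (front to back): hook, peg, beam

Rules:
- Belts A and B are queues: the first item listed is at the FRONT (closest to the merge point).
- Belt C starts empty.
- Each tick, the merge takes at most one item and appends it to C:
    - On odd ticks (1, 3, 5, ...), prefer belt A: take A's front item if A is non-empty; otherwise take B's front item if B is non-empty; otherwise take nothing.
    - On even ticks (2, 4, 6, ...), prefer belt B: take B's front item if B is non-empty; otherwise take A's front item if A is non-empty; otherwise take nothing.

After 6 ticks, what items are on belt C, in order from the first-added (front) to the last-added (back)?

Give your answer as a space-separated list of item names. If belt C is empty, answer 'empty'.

Tick 1: prefer A, take crate from A; A=[drum,urn,orb,ingot,reel] B=[hook,peg,beam] C=[crate]
Tick 2: prefer B, take hook from B; A=[drum,urn,orb,ingot,reel] B=[peg,beam] C=[crate,hook]
Tick 3: prefer A, take drum from A; A=[urn,orb,ingot,reel] B=[peg,beam] C=[crate,hook,drum]
Tick 4: prefer B, take peg from B; A=[urn,orb,ingot,reel] B=[beam] C=[crate,hook,drum,peg]
Tick 5: prefer A, take urn from A; A=[orb,ingot,reel] B=[beam] C=[crate,hook,drum,peg,urn]
Tick 6: prefer B, take beam from B; A=[orb,ingot,reel] B=[-] C=[crate,hook,drum,peg,urn,beam]

Answer: crate hook drum peg urn beam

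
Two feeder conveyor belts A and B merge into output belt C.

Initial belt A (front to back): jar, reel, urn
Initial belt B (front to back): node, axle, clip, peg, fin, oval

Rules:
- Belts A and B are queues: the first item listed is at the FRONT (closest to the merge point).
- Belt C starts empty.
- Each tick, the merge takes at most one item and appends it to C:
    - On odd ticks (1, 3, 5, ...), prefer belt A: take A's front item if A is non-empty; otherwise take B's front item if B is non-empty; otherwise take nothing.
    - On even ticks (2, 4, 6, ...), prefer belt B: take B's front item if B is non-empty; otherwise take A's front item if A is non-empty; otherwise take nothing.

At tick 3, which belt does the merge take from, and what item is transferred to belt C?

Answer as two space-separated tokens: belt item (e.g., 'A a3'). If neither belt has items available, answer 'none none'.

Answer: A reel

Derivation:
Tick 1: prefer A, take jar from A; A=[reel,urn] B=[node,axle,clip,peg,fin,oval] C=[jar]
Tick 2: prefer B, take node from B; A=[reel,urn] B=[axle,clip,peg,fin,oval] C=[jar,node]
Tick 3: prefer A, take reel from A; A=[urn] B=[axle,clip,peg,fin,oval] C=[jar,node,reel]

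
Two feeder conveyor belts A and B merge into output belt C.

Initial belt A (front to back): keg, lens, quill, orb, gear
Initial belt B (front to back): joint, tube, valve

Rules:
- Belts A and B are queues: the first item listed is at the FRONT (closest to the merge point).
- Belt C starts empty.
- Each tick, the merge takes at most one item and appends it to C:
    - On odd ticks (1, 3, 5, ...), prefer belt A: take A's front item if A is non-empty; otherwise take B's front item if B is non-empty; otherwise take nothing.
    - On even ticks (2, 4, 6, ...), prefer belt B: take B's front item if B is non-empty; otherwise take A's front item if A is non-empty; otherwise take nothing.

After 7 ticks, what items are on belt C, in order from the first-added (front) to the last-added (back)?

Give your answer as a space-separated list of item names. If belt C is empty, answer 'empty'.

Tick 1: prefer A, take keg from A; A=[lens,quill,orb,gear] B=[joint,tube,valve] C=[keg]
Tick 2: prefer B, take joint from B; A=[lens,quill,orb,gear] B=[tube,valve] C=[keg,joint]
Tick 3: prefer A, take lens from A; A=[quill,orb,gear] B=[tube,valve] C=[keg,joint,lens]
Tick 4: prefer B, take tube from B; A=[quill,orb,gear] B=[valve] C=[keg,joint,lens,tube]
Tick 5: prefer A, take quill from A; A=[orb,gear] B=[valve] C=[keg,joint,lens,tube,quill]
Tick 6: prefer B, take valve from B; A=[orb,gear] B=[-] C=[keg,joint,lens,tube,quill,valve]
Tick 7: prefer A, take orb from A; A=[gear] B=[-] C=[keg,joint,lens,tube,quill,valve,orb]

Answer: keg joint lens tube quill valve orb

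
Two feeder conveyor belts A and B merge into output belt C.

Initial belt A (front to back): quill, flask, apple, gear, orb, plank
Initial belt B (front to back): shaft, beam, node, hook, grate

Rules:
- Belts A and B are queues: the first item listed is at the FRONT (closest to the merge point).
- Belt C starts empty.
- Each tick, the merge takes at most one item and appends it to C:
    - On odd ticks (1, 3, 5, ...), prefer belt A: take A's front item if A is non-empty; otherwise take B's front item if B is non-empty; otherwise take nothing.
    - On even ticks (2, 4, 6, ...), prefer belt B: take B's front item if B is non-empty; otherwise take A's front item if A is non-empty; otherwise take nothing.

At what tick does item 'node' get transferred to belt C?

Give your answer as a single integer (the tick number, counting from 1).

Answer: 6

Derivation:
Tick 1: prefer A, take quill from A; A=[flask,apple,gear,orb,plank] B=[shaft,beam,node,hook,grate] C=[quill]
Tick 2: prefer B, take shaft from B; A=[flask,apple,gear,orb,plank] B=[beam,node,hook,grate] C=[quill,shaft]
Tick 3: prefer A, take flask from A; A=[apple,gear,orb,plank] B=[beam,node,hook,grate] C=[quill,shaft,flask]
Tick 4: prefer B, take beam from B; A=[apple,gear,orb,plank] B=[node,hook,grate] C=[quill,shaft,flask,beam]
Tick 5: prefer A, take apple from A; A=[gear,orb,plank] B=[node,hook,grate] C=[quill,shaft,flask,beam,apple]
Tick 6: prefer B, take node from B; A=[gear,orb,plank] B=[hook,grate] C=[quill,shaft,flask,beam,apple,node]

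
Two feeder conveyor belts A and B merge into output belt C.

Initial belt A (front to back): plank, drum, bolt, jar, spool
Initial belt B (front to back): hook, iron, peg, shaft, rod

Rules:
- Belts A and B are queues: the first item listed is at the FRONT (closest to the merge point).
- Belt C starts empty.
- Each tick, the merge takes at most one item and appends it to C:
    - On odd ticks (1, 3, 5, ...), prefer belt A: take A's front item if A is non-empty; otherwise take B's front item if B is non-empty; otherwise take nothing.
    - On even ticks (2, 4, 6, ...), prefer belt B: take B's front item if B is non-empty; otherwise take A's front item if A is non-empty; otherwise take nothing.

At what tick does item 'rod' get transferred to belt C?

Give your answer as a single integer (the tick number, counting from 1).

Tick 1: prefer A, take plank from A; A=[drum,bolt,jar,spool] B=[hook,iron,peg,shaft,rod] C=[plank]
Tick 2: prefer B, take hook from B; A=[drum,bolt,jar,spool] B=[iron,peg,shaft,rod] C=[plank,hook]
Tick 3: prefer A, take drum from A; A=[bolt,jar,spool] B=[iron,peg,shaft,rod] C=[plank,hook,drum]
Tick 4: prefer B, take iron from B; A=[bolt,jar,spool] B=[peg,shaft,rod] C=[plank,hook,drum,iron]
Tick 5: prefer A, take bolt from A; A=[jar,spool] B=[peg,shaft,rod] C=[plank,hook,drum,iron,bolt]
Tick 6: prefer B, take peg from B; A=[jar,spool] B=[shaft,rod] C=[plank,hook,drum,iron,bolt,peg]
Tick 7: prefer A, take jar from A; A=[spool] B=[shaft,rod] C=[plank,hook,drum,iron,bolt,peg,jar]
Tick 8: prefer B, take shaft from B; A=[spool] B=[rod] C=[plank,hook,drum,iron,bolt,peg,jar,shaft]
Tick 9: prefer A, take spool from A; A=[-] B=[rod] C=[plank,hook,drum,iron,bolt,peg,jar,shaft,spool]
Tick 10: prefer B, take rod from B; A=[-] B=[-] C=[plank,hook,drum,iron,bolt,peg,jar,shaft,spool,rod]

Answer: 10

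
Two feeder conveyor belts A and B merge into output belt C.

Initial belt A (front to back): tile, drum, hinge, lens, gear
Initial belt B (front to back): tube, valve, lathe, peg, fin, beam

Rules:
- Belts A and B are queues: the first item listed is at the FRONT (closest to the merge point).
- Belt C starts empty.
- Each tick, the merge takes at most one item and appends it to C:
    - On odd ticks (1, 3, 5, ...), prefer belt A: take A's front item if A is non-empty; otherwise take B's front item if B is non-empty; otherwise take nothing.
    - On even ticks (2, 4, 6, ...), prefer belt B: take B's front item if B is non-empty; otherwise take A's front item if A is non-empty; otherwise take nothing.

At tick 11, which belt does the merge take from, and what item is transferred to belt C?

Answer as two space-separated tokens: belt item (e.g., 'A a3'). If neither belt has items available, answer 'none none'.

Answer: B beam

Derivation:
Tick 1: prefer A, take tile from A; A=[drum,hinge,lens,gear] B=[tube,valve,lathe,peg,fin,beam] C=[tile]
Tick 2: prefer B, take tube from B; A=[drum,hinge,lens,gear] B=[valve,lathe,peg,fin,beam] C=[tile,tube]
Tick 3: prefer A, take drum from A; A=[hinge,lens,gear] B=[valve,lathe,peg,fin,beam] C=[tile,tube,drum]
Tick 4: prefer B, take valve from B; A=[hinge,lens,gear] B=[lathe,peg,fin,beam] C=[tile,tube,drum,valve]
Tick 5: prefer A, take hinge from A; A=[lens,gear] B=[lathe,peg,fin,beam] C=[tile,tube,drum,valve,hinge]
Tick 6: prefer B, take lathe from B; A=[lens,gear] B=[peg,fin,beam] C=[tile,tube,drum,valve,hinge,lathe]
Tick 7: prefer A, take lens from A; A=[gear] B=[peg,fin,beam] C=[tile,tube,drum,valve,hinge,lathe,lens]
Tick 8: prefer B, take peg from B; A=[gear] B=[fin,beam] C=[tile,tube,drum,valve,hinge,lathe,lens,peg]
Tick 9: prefer A, take gear from A; A=[-] B=[fin,beam] C=[tile,tube,drum,valve,hinge,lathe,lens,peg,gear]
Tick 10: prefer B, take fin from B; A=[-] B=[beam] C=[tile,tube,drum,valve,hinge,lathe,lens,peg,gear,fin]
Tick 11: prefer A, take beam from B; A=[-] B=[-] C=[tile,tube,drum,valve,hinge,lathe,lens,peg,gear,fin,beam]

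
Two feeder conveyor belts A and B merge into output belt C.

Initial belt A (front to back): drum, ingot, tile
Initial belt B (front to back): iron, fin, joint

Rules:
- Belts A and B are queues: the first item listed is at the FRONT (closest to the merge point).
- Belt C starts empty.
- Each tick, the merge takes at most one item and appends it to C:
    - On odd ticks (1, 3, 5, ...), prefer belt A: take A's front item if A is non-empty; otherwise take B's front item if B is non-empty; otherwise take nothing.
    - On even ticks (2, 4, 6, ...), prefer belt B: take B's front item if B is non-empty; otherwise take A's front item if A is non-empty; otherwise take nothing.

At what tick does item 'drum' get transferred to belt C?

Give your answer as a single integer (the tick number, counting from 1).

Tick 1: prefer A, take drum from A; A=[ingot,tile] B=[iron,fin,joint] C=[drum]

Answer: 1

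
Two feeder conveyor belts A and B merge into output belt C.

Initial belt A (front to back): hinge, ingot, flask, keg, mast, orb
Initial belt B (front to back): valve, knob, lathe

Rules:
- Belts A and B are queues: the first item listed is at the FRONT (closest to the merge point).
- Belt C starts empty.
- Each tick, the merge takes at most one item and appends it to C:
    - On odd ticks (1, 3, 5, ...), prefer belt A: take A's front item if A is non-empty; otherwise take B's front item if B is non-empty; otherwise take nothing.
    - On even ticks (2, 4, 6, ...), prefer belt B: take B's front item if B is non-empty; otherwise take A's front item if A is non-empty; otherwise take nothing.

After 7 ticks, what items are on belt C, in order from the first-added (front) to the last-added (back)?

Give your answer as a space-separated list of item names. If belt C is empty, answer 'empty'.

Tick 1: prefer A, take hinge from A; A=[ingot,flask,keg,mast,orb] B=[valve,knob,lathe] C=[hinge]
Tick 2: prefer B, take valve from B; A=[ingot,flask,keg,mast,orb] B=[knob,lathe] C=[hinge,valve]
Tick 3: prefer A, take ingot from A; A=[flask,keg,mast,orb] B=[knob,lathe] C=[hinge,valve,ingot]
Tick 4: prefer B, take knob from B; A=[flask,keg,mast,orb] B=[lathe] C=[hinge,valve,ingot,knob]
Tick 5: prefer A, take flask from A; A=[keg,mast,orb] B=[lathe] C=[hinge,valve,ingot,knob,flask]
Tick 6: prefer B, take lathe from B; A=[keg,mast,orb] B=[-] C=[hinge,valve,ingot,knob,flask,lathe]
Tick 7: prefer A, take keg from A; A=[mast,orb] B=[-] C=[hinge,valve,ingot,knob,flask,lathe,keg]

Answer: hinge valve ingot knob flask lathe keg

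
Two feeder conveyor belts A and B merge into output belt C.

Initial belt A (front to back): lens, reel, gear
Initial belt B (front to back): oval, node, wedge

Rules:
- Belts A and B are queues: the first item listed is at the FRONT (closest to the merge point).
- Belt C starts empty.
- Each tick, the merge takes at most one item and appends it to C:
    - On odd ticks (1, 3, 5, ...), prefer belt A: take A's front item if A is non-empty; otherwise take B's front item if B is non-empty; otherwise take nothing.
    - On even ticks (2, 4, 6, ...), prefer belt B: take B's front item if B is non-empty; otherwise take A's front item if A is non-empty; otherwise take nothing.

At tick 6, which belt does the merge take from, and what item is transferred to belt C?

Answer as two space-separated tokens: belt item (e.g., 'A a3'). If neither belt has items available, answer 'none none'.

Tick 1: prefer A, take lens from A; A=[reel,gear] B=[oval,node,wedge] C=[lens]
Tick 2: prefer B, take oval from B; A=[reel,gear] B=[node,wedge] C=[lens,oval]
Tick 3: prefer A, take reel from A; A=[gear] B=[node,wedge] C=[lens,oval,reel]
Tick 4: prefer B, take node from B; A=[gear] B=[wedge] C=[lens,oval,reel,node]
Tick 5: prefer A, take gear from A; A=[-] B=[wedge] C=[lens,oval,reel,node,gear]
Tick 6: prefer B, take wedge from B; A=[-] B=[-] C=[lens,oval,reel,node,gear,wedge]

Answer: B wedge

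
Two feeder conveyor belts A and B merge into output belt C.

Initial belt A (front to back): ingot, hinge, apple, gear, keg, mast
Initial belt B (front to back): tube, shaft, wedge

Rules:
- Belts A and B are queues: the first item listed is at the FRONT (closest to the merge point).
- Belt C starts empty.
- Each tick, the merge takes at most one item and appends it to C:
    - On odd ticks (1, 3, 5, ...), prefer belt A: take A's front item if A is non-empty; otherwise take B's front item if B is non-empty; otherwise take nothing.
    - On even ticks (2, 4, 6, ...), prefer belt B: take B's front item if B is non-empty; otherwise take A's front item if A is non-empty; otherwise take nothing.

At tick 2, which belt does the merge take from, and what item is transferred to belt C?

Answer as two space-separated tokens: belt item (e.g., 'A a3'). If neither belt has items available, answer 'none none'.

Answer: B tube

Derivation:
Tick 1: prefer A, take ingot from A; A=[hinge,apple,gear,keg,mast] B=[tube,shaft,wedge] C=[ingot]
Tick 2: prefer B, take tube from B; A=[hinge,apple,gear,keg,mast] B=[shaft,wedge] C=[ingot,tube]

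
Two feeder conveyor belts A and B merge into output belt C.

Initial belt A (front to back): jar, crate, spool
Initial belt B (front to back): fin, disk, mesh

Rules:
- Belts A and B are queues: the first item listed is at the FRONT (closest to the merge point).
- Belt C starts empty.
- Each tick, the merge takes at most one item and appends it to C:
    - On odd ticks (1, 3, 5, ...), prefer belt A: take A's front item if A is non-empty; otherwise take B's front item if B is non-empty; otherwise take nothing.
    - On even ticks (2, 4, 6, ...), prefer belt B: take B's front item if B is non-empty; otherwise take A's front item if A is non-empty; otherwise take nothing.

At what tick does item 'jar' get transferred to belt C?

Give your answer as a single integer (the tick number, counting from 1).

Answer: 1

Derivation:
Tick 1: prefer A, take jar from A; A=[crate,spool] B=[fin,disk,mesh] C=[jar]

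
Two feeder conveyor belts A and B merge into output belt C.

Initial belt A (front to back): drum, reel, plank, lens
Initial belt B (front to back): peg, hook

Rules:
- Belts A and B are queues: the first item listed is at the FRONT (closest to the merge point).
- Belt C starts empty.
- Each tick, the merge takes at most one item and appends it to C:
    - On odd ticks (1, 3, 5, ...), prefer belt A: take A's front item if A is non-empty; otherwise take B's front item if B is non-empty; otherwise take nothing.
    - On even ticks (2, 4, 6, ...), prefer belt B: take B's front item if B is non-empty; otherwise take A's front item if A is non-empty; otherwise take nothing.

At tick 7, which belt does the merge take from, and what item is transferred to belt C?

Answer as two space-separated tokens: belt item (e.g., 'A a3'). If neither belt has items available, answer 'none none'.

Tick 1: prefer A, take drum from A; A=[reel,plank,lens] B=[peg,hook] C=[drum]
Tick 2: prefer B, take peg from B; A=[reel,plank,lens] B=[hook] C=[drum,peg]
Tick 3: prefer A, take reel from A; A=[plank,lens] B=[hook] C=[drum,peg,reel]
Tick 4: prefer B, take hook from B; A=[plank,lens] B=[-] C=[drum,peg,reel,hook]
Tick 5: prefer A, take plank from A; A=[lens] B=[-] C=[drum,peg,reel,hook,plank]
Tick 6: prefer B, take lens from A; A=[-] B=[-] C=[drum,peg,reel,hook,plank,lens]
Tick 7: prefer A, both empty, nothing taken; A=[-] B=[-] C=[drum,peg,reel,hook,plank,lens]

Answer: none none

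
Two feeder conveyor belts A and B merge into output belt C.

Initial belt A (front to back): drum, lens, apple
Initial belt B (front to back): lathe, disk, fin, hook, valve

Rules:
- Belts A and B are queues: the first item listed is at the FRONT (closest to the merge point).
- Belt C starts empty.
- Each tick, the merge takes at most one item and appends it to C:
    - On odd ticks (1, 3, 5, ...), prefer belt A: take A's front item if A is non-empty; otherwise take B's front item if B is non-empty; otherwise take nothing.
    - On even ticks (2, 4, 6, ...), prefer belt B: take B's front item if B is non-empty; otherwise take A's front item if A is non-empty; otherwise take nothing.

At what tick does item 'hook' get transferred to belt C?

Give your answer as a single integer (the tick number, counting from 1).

Answer: 7

Derivation:
Tick 1: prefer A, take drum from A; A=[lens,apple] B=[lathe,disk,fin,hook,valve] C=[drum]
Tick 2: prefer B, take lathe from B; A=[lens,apple] B=[disk,fin,hook,valve] C=[drum,lathe]
Tick 3: prefer A, take lens from A; A=[apple] B=[disk,fin,hook,valve] C=[drum,lathe,lens]
Tick 4: prefer B, take disk from B; A=[apple] B=[fin,hook,valve] C=[drum,lathe,lens,disk]
Tick 5: prefer A, take apple from A; A=[-] B=[fin,hook,valve] C=[drum,lathe,lens,disk,apple]
Tick 6: prefer B, take fin from B; A=[-] B=[hook,valve] C=[drum,lathe,lens,disk,apple,fin]
Tick 7: prefer A, take hook from B; A=[-] B=[valve] C=[drum,lathe,lens,disk,apple,fin,hook]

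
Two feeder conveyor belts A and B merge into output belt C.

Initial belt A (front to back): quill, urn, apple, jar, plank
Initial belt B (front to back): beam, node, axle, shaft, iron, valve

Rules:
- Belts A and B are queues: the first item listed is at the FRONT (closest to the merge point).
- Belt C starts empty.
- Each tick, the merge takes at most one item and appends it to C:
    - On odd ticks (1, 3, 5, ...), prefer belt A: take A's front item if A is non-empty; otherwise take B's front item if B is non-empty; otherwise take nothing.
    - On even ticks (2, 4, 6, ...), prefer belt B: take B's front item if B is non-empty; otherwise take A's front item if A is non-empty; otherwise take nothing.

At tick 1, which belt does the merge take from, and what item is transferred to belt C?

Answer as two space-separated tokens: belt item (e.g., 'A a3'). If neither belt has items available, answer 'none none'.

Answer: A quill

Derivation:
Tick 1: prefer A, take quill from A; A=[urn,apple,jar,plank] B=[beam,node,axle,shaft,iron,valve] C=[quill]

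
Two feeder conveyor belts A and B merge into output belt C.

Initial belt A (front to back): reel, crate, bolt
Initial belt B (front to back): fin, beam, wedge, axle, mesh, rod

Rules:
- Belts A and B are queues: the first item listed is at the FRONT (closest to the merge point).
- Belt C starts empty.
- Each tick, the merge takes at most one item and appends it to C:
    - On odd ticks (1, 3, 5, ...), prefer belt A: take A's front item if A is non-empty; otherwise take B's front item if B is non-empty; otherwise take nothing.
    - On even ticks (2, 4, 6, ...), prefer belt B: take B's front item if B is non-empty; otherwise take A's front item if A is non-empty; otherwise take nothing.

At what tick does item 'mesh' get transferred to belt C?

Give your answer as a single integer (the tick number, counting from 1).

Answer: 8

Derivation:
Tick 1: prefer A, take reel from A; A=[crate,bolt] B=[fin,beam,wedge,axle,mesh,rod] C=[reel]
Tick 2: prefer B, take fin from B; A=[crate,bolt] B=[beam,wedge,axle,mesh,rod] C=[reel,fin]
Tick 3: prefer A, take crate from A; A=[bolt] B=[beam,wedge,axle,mesh,rod] C=[reel,fin,crate]
Tick 4: prefer B, take beam from B; A=[bolt] B=[wedge,axle,mesh,rod] C=[reel,fin,crate,beam]
Tick 5: prefer A, take bolt from A; A=[-] B=[wedge,axle,mesh,rod] C=[reel,fin,crate,beam,bolt]
Tick 6: prefer B, take wedge from B; A=[-] B=[axle,mesh,rod] C=[reel,fin,crate,beam,bolt,wedge]
Tick 7: prefer A, take axle from B; A=[-] B=[mesh,rod] C=[reel,fin,crate,beam,bolt,wedge,axle]
Tick 8: prefer B, take mesh from B; A=[-] B=[rod] C=[reel,fin,crate,beam,bolt,wedge,axle,mesh]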